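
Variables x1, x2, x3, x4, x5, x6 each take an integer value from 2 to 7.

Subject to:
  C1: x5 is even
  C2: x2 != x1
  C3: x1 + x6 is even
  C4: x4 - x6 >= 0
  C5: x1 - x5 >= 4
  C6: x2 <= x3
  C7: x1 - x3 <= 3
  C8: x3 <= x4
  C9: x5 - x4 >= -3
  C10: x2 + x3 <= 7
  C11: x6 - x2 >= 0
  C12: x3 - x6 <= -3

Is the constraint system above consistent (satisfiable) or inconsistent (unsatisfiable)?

Constraints 4, 5, 7, 9, and 12 give x1 − x5 ≥ 4, x5 − x4 ≥ -3, x4 − x6 ≥ 0, x6 − x3 ≥ 3, x3 − x1 ≥ -3.
Adding all 5 inequalities: the left sides telescope to 0, and the right sides sum to 4 + (-3) + 0 + 3 + (-3) = 1. So 0 ≥ 1, which is false.

Unsatisfiable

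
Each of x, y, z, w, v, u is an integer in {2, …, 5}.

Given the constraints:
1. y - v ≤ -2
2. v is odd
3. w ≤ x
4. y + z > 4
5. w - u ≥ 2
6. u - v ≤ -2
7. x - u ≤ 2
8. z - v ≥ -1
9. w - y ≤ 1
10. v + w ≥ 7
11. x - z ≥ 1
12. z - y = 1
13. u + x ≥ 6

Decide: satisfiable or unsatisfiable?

Constraints 1, 5, 7, 8, 9, and 11 give v − y ≥ 2, y − w ≥ -1, w − u ≥ 2, u − x ≥ -2, x − z ≥ 1, z − v ≥ -1.
Adding all 6 inequalities: the left sides telescope to 0, and the right sides sum to 2 + (-1) + 2 + (-2) + 1 + (-1) = 1. So 0 ≥ 1, which is false.

Unsatisfiable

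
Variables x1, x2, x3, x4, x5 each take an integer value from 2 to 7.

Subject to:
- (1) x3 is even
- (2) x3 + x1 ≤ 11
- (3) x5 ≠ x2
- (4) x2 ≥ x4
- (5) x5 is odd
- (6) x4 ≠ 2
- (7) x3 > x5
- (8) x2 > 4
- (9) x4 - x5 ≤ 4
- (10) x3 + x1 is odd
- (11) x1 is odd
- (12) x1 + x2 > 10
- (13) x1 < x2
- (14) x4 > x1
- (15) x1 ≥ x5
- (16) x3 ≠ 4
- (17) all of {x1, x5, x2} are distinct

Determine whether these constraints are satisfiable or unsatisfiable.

Take x1 = 5, x2 = 7, x3 = 6, x4 = 6, x5 = 3. Then constraint 2: x3 + x1 = 11; constraint 9: x4 - x5 = 3; constraint 12: x1 + x2 = 12, and every other listed constraint is also met.

Satisfiable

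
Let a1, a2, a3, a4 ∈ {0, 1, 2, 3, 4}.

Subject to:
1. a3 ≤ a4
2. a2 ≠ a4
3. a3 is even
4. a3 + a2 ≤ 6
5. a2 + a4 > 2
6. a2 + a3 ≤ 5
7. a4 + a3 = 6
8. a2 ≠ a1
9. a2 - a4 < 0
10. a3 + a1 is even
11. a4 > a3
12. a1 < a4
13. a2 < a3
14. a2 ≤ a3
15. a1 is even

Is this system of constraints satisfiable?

Satisfiable

Try a1 = 0, a2 = 1, a3 = 2, a4 = 4.
Check constraint 4: a3 + a2 = 3; constraint 5: a2 + a4 = 5; constraint 6: a2 + a3 = 3. The remaining constraints are straightforward to verify.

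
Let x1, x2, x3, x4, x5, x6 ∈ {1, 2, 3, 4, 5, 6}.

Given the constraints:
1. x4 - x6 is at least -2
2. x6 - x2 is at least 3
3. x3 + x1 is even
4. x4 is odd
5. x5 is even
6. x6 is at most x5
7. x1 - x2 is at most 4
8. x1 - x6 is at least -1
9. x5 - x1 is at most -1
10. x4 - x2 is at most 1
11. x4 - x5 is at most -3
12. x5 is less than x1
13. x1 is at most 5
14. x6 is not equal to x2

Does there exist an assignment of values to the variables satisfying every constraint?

Constraints 1, 2, 7, 9, and 11 give x5 − x4 ≥ 3, x4 − x6 ≥ -2, x6 − x2 ≥ 3, x2 − x1 ≥ -4, x1 − x5 ≥ 1.
Adding all 5 inequalities: the left sides telescope to 0, and the right sides sum to 3 + (-2) + 3 + (-4) + 1 = 1. So 0 ≥ 1, which is false.

Unsatisfiable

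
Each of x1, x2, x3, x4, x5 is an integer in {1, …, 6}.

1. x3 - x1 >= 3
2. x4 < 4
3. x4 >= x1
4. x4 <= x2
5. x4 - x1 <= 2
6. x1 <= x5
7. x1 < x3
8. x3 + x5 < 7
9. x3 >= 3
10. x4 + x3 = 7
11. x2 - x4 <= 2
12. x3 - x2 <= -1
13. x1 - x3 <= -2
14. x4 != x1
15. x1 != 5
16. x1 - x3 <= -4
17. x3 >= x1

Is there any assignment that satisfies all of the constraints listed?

Constraints 5, 11, 12, and 16 give x3 − x1 ≥ 4, x1 − x4 ≥ -2, x4 − x2 ≥ -2, x2 − x3 ≥ 1.
Adding all 4 inequalities: the left sides telescope to 0, and the right sides sum to 4 + (-2) + (-2) + 1 = 1. So 0 ≥ 1, which is false.

Unsatisfiable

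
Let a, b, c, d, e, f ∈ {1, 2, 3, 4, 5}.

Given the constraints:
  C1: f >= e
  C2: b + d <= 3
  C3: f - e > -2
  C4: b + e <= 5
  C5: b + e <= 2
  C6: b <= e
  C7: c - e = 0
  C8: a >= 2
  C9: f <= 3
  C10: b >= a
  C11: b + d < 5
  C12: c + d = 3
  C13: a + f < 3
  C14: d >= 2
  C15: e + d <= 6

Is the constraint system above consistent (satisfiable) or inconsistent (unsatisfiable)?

Unsatisfiable

From constraints 8 and 10: b ≥ a ≥ 2. From constraint 14: d ≥ 2. Hence b + d ≥ 4. But constraint 2 requires b + d ≤ 3, and 3 < 4. Contradiction.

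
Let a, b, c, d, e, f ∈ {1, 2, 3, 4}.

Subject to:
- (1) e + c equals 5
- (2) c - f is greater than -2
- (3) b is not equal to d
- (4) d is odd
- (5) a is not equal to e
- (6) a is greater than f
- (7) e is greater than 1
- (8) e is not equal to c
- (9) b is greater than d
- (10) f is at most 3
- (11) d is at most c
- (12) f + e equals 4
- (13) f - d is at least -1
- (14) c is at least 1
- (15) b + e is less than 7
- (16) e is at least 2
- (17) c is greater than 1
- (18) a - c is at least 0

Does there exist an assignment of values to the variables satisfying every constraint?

The assignment a = 2, b = 3, c = 2, d = 1, e = 3, f = 1 works:
  constraint 1 holds since e + c = 5.
  constraint 2 holds since c - f = 1.
  constraint 12 holds since f + e = 4.
The rest check out directly.

Satisfiable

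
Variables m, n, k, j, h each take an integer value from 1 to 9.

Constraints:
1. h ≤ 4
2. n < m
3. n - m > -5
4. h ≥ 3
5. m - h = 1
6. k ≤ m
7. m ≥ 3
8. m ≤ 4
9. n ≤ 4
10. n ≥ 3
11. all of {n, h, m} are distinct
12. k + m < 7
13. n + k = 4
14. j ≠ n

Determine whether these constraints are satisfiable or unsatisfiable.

Unsatisfiable

Constraints 1, 4, 7, 8, 9, and 10 confine each of n, h, m to the 2 values {3, 4}.
Constraint 11 requires all 3 of them to be distinct, but only 2 values are available — impossible by the pigeonhole principle.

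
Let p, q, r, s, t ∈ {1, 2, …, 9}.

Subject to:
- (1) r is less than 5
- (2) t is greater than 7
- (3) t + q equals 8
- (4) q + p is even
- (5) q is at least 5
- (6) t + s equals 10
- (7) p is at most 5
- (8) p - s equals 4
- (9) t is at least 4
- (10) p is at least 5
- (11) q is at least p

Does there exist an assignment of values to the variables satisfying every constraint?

Unsatisfiable

From constraint 9: t ≥ 4. From constraints 10 and 11: q ≥ p ≥ 5. Hence t + q ≥ 9. But constraint 3 requires t + q = 8, and 8 < 9. Contradiction.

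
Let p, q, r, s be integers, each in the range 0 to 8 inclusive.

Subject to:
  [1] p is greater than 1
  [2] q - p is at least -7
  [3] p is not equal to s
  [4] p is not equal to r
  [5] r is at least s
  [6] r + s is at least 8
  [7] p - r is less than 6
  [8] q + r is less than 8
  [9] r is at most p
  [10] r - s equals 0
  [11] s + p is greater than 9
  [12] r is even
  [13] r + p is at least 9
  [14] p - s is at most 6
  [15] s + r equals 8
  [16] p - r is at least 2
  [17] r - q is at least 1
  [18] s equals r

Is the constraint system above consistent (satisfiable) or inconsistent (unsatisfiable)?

One satisfying assignment is p = 7, q = 3, r = 4, s = 4.
For the less obvious constraints — constraint 2: q - p = -4; constraint 6: r + s = 8 — and the others hold by inspection.

Satisfiable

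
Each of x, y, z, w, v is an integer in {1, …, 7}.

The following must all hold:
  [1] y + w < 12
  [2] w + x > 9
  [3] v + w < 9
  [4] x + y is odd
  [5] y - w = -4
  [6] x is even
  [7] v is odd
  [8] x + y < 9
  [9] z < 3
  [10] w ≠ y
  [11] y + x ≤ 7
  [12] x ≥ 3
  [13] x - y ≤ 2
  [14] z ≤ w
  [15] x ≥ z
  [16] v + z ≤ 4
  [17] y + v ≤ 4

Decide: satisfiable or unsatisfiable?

Take x = 4, y = 3, z = 1, w = 7, v = 1. Then constraint 1: y + w = 10; constraint 2: w + x = 11; constraint 3: v + w = 8, and every other listed constraint is also met.

Satisfiable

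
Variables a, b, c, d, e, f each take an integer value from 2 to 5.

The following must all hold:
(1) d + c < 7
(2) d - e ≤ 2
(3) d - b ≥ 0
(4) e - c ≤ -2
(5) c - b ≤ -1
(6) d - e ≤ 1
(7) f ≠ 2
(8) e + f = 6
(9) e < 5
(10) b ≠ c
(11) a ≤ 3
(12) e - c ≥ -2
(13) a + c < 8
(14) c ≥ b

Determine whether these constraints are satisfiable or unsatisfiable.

Unsatisfiable

Constraints 2, 3, 4, and 5 give e − d ≥ -2, d − b ≥ 0, b − c ≥ 1, c − e ≥ 2.
Adding all 4 inequalities: the left sides telescope to 0, and the right sides sum to (-2) + 0 + 1 + 2 = 1. So 0 ≥ 1, which is false.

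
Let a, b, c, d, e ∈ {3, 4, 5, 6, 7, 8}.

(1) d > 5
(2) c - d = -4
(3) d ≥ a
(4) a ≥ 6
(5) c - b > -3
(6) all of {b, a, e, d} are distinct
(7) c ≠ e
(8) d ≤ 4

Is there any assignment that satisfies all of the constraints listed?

From constraint 4: a ≥ 6. From constraints 3 and 8: a ≤ d and d ≤ 4, so a ≤ 4. But 4 < 6, so no value of a works.

Unsatisfiable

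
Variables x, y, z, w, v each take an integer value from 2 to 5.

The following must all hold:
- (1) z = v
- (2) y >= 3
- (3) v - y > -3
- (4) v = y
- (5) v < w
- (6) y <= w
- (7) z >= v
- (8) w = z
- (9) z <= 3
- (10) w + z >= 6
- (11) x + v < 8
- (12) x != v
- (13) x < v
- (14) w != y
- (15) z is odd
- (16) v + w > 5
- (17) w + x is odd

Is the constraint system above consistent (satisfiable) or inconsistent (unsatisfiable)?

From constraints 1, 4, and 8, w = z = v = y, so w = y. But constraint 14 says w ≠ y. Contradiction.

Unsatisfiable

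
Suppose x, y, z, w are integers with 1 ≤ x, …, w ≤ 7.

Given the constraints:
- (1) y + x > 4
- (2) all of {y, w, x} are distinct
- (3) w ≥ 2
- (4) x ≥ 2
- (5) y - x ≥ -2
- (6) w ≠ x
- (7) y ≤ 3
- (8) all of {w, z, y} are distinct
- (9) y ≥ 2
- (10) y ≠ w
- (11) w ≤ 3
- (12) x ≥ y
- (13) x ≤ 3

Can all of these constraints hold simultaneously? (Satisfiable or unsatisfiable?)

Unsatisfiable

Constraints 3, 4, 7, 9, 11, and 13 confine each of y, w, x to the 2 values {2, 3}.
Constraint 2 requires all 3 of them to be distinct, but only 2 values are available — impossible by the pigeonhole principle.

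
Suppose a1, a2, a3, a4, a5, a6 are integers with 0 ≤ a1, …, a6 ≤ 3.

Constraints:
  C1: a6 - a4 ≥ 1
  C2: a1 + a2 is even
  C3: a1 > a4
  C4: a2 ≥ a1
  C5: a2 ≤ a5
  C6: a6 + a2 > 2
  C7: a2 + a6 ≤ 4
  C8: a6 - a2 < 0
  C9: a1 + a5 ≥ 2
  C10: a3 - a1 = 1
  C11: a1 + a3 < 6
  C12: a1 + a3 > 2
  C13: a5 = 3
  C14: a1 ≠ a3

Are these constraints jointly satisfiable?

Take a1 = 1, a2 = 3, a3 = 2, a4 = 0, a5 = 3, a6 = 1. Then constraint 1: a6 - a4 = 1; constraint 6: a6 + a2 = 4; constraint 7: a2 + a6 = 4, and every other listed constraint is also met.

Satisfiable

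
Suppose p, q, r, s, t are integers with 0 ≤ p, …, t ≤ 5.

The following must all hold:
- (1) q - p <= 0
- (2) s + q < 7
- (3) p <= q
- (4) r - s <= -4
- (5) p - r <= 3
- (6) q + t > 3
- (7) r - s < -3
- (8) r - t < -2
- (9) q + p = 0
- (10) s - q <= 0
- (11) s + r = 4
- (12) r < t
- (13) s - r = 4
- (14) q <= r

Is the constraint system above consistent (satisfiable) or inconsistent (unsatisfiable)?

Unsatisfiable

Constraints 1, 4, 5, and 10 give q − s ≥ 0, s − r ≥ 4, r − p ≥ -3, p − q ≥ 0.
Adding all 4 inequalities: the left sides telescope to 0, and the right sides sum to 0 + 4 + (-3) + 0 = 1. So 0 ≥ 1, which is false.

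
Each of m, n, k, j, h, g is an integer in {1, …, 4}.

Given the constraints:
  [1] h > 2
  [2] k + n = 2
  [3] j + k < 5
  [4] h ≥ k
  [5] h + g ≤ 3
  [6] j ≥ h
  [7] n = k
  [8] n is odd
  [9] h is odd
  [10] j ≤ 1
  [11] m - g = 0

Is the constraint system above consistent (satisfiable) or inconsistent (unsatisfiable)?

Unsatisfiable

From constraint 1: h ≥ 3. From constraints 6 and 10: h ≤ j and j ≤ 1, so h ≤ 1. But 1 < 3, so no value of h works.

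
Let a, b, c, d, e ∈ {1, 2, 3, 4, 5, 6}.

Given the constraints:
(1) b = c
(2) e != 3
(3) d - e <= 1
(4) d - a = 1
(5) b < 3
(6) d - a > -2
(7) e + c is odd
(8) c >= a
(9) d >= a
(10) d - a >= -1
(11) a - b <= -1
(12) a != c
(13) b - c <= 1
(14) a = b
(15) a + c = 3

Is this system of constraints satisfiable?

From constraints 1 and 14, a = b = c, so a = c. But constraint 12 says a ≠ c. Contradiction.

Unsatisfiable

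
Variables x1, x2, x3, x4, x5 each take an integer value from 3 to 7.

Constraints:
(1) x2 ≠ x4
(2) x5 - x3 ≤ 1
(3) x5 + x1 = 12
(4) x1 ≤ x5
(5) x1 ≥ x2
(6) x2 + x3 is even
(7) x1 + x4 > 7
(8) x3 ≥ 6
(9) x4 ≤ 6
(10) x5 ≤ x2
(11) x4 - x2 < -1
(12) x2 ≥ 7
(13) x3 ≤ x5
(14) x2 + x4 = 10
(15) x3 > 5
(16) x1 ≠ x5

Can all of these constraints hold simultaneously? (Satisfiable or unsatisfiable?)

From constraints 8 and 13: x5 ≥ x3 ≥ 6. From constraints 5 and 12: x1 ≥ x2 ≥ 7. Hence x5 + x1 ≥ 13. But constraint 3 requires x5 + x1 = 12, and 12 < 13. Contradiction.

Unsatisfiable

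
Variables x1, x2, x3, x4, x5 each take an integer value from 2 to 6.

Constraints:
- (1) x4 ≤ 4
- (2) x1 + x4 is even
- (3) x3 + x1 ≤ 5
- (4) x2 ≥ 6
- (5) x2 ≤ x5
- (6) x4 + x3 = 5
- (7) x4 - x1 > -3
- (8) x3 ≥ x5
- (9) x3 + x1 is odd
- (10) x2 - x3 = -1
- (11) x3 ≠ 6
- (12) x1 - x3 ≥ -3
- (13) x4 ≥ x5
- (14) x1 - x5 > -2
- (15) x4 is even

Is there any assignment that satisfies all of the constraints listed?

From constraints 4 and 5: x5 ≥ x2 and x2 ≥ 6, so x5 ≥ 6. From constraints 1 and 13: x5 ≤ x4 and x4 ≤ 4, so x5 ≤ 4. But 4 < 6, so no value of x5 works.

Unsatisfiable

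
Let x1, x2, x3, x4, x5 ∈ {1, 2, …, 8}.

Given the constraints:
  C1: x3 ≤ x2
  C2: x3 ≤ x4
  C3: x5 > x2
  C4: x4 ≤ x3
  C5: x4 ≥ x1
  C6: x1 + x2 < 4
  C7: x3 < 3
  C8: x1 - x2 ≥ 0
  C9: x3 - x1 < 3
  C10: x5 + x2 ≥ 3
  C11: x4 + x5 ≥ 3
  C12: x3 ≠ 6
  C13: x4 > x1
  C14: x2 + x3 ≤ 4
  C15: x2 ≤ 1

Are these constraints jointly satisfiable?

Unsatisfiable

Constraints 1, 4, 8, and 13 give x3 ≤ x2, x2 ≤ x1, x1 < x4, x4 ≤ x3. Chaining: x3 ≤ x2 ≤ x1 < x4 ≤ x3, which forces x3 < x3 — impossible.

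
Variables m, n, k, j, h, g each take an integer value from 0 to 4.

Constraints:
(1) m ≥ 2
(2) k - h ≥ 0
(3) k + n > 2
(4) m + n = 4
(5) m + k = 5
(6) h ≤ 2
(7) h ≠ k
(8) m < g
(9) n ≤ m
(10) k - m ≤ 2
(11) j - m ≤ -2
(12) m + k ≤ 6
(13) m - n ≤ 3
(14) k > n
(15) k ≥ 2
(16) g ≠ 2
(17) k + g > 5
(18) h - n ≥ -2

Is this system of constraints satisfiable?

Satisfiable

The assignment m = 2, n = 2, k = 3, j = 0, h = 1, g = 4 works:
  constraint 2 holds since k - h = 2.
  constraint 3 holds since k + n = 5.
  constraint 4 holds since m + n = 4.
The rest check out directly.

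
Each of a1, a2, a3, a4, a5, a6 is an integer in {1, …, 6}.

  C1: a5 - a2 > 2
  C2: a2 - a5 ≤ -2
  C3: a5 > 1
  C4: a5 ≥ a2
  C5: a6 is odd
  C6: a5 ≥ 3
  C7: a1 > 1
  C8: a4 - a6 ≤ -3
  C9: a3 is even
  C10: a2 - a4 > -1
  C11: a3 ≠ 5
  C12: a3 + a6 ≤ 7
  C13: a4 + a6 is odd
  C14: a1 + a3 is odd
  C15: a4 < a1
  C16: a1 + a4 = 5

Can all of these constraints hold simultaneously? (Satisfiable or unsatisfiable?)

Satisfiable

One satisfying assignment is a1 = 3, a2 = 2, a3 = 2, a4 = 2, a5 = 5, a6 = 5.
For the less obvious constraints — constraint 1: a5 - a2 = 3; constraint 2: a2 - a5 = -3; constraint 8: a4 - a6 = -3 — and the others hold by inspection.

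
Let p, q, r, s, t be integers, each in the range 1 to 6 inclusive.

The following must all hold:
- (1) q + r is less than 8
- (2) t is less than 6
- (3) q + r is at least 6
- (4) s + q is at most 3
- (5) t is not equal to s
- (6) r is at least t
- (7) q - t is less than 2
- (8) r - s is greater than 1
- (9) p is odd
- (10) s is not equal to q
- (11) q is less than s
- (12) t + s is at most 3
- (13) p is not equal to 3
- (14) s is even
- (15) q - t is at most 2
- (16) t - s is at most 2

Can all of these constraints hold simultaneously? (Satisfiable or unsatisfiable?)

Satisfiable

One satisfying assignment is p = 5, q = 1, r = 5, s = 2, t = 1.
For the less obvious constraints — constraint 1: q + r = 6; constraint 3: q + r = 6 — and the others hold by inspection.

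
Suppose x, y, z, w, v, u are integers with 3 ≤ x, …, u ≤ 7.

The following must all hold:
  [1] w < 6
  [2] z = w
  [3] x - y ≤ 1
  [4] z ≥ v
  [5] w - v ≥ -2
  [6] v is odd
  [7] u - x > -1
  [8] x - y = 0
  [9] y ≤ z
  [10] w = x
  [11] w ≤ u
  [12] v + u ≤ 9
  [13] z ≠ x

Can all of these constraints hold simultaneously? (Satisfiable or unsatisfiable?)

From constraints 2 and 10, z = w = x, so z = x. But constraint 13 says z ≠ x. Contradiction.

Unsatisfiable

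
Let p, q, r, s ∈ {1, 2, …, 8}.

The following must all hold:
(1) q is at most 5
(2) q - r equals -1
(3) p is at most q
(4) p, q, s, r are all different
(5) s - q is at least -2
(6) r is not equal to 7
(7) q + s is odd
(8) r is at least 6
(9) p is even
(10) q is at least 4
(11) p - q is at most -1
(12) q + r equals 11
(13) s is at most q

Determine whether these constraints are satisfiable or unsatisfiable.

Take p = 2, q = 5, r = 6, s = 4. Then constraint 2: q - r = -1; constraint 5: s - q = -1, and every other listed constraint is also met.

Satisfiable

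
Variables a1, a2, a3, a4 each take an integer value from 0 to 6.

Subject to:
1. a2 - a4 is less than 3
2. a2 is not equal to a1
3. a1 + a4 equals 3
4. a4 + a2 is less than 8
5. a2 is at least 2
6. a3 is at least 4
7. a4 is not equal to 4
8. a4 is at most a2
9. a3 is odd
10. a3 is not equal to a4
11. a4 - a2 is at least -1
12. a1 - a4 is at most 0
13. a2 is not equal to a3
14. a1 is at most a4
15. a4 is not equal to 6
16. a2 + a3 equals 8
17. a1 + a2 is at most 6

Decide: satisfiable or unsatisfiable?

Setting (a1, a2, a3, a4) = (1, 3, 5, 2) satisfies everything: constraint 1: a2 - a4 = 1; constraint 3: a1 + a4 = 3, and the others follow.

Satisfiable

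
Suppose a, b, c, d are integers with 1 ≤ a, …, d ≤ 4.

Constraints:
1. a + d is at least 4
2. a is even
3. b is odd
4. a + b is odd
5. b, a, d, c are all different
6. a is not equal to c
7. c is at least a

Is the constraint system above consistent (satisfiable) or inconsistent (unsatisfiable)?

Setting (a, b, c, d) = (2, 1, 4, 3) satisfies everything: constraint 1: a + d = 5; constraint 2: a = 2 is even; constraint 5: values 1, 2, 3, 4 are distinct, and the others follow.

Satisfiable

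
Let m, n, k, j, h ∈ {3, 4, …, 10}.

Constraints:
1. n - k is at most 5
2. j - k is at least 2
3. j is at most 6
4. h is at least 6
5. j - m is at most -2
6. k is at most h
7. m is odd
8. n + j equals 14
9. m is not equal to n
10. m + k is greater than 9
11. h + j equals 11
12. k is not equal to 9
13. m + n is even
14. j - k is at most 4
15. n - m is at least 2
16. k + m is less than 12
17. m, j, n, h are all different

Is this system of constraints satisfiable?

Constraints 1, 2, 5, and 15 give m − j ≥ 2, j − k ≥ 2, k − n ≥ -5, n − m ≥ 2.
Adding all 4 inequalities: the left sides telescope to 0, and the right sides sum to 2 + 2 + (-5) + 2 = 1. So 0 ≥ 1, which is false.

Unsatisfiable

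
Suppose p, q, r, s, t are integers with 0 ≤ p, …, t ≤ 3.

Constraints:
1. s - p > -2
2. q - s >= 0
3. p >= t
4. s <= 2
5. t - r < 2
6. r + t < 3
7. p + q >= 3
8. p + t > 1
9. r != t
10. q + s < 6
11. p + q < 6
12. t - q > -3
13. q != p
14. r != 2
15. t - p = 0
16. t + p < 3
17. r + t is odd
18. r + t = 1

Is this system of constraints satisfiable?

Setting (p, q, r, s, t) = (1, 2, 0, 1, 1) satisfies everything: constraint 1: s - p = 0; constraint 2: q - s = 1, and the others follow.

Satisfiable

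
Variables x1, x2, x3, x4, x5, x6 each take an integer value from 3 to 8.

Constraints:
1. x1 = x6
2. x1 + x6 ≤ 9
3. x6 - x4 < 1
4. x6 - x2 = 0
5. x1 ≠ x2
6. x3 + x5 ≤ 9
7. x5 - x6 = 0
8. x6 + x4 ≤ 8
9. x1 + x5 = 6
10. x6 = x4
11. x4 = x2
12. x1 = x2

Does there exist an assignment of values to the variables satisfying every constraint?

Unsatisfiable

From constraints 1, 10, and 11, x1 = x6 = x4 = x2, so x1 = x2. But constraint 5 says x1 ≠ x2. Contradiction.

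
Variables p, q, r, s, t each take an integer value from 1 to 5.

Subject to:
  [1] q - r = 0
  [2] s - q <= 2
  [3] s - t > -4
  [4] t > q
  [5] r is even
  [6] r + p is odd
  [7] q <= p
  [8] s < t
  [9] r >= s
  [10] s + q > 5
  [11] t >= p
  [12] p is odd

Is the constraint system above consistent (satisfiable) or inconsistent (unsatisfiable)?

One satisfying assignment is p = 5, q = 4, r = 4, s = 3, t = 5.
For the less obvious constraints — constraint 1: q - r = 0; constraint 2: s - q = -1; constraint 3: s - t = -2 — and the others hold by inspection.

Satisfiable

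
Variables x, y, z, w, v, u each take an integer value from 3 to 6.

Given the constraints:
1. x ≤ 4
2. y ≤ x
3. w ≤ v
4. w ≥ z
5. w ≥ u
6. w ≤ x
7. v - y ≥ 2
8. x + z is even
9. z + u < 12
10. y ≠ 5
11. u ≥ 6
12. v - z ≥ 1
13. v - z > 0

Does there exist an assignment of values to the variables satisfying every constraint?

Unsatisfiable

From constraints 5 and 11: w ≥ u and u ≥ 6, so w ≥ 6. From constraints 1 and 6: w ≤ x and x ≤ 4, so w ≤ 4. But 4 < 6, so no value of w works.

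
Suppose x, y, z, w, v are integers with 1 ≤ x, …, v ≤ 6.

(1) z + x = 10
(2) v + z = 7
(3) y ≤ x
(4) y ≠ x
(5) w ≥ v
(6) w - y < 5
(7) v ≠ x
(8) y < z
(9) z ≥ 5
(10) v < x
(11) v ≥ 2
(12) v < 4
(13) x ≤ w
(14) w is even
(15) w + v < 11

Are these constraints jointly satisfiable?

The assignment x = 5, y = 2, z = 5, w = 6, v = 2 works:
  constraint 1 holds since z + x = 10.
  constraint 2 holds since v + z = 7.
  constraint 6 holds since w - y = 4.
The rest check out directly.

Satisfiable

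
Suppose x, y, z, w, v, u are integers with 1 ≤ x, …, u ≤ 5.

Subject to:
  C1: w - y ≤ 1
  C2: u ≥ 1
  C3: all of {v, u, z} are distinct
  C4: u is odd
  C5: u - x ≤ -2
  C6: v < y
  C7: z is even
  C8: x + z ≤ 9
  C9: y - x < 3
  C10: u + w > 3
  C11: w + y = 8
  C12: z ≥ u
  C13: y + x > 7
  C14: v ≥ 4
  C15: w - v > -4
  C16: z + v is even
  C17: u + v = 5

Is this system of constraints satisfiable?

Satisfiable

One satisfying assignment is x = 4, y = 5, z = 2, w = 3, v = 4, u = 1.
For the less obvious constraints — constraint 1: w - y = -2; constraint 5: u - x = -3 — and the others hold by inspection.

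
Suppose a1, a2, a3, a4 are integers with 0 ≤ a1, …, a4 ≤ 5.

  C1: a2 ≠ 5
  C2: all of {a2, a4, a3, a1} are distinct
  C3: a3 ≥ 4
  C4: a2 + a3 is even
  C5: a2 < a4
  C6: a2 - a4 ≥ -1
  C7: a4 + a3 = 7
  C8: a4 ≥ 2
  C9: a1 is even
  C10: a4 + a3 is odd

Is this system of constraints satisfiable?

Satisfiable

One satisfying assignment is a1 = 0, a2 = 2, a3 = 4, a4 = 3.
For the less obvious constraints — constraint 2: values 2, 3, 4, 0 are distinct; constraint 6: a2 - a4 = -1; constraint 7: a4 + a3 = 7 — and the others hold by inspection.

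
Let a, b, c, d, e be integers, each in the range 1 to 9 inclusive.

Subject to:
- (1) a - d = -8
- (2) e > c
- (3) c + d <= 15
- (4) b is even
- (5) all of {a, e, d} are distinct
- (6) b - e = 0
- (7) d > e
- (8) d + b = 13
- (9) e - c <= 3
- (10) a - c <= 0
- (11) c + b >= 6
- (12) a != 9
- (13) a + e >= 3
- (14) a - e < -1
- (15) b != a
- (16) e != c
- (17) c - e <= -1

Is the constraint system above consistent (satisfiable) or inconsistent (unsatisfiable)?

Take a = 1, b = 4, c = 3, d = 9, e = 4. Then constraint 1: a - d = -8; constraint 3: c + d = 12; constraint 6: b - e = 0, and every other listed constraint is also met.

Satisfiable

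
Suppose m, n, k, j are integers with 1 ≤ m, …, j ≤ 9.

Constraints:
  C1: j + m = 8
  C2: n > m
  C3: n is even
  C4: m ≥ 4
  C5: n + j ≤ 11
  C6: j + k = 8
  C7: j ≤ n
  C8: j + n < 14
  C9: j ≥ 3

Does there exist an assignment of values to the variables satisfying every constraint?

Satisfiable

Setting (m, n, k, j) = (5, 8, 5, 3) satisfies everything: constraint 1: j + m = 8; constraint 5: n + j = 11; constraint 6: j + k = 8, and the others follow.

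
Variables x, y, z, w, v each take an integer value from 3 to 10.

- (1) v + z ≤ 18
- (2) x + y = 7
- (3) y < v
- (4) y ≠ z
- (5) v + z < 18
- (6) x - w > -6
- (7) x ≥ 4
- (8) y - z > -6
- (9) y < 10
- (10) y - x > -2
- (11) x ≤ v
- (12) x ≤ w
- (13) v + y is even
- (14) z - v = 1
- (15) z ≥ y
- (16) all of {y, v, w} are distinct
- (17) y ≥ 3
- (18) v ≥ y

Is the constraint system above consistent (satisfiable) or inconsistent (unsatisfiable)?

The assignment x = 4, y = 3, z = 8, w = 9, v = 7 works:
  constraint 1 holds since v + z = 15.
  constraint 2 holds since x + y = 7.
The rest check out directly.

Satisfiable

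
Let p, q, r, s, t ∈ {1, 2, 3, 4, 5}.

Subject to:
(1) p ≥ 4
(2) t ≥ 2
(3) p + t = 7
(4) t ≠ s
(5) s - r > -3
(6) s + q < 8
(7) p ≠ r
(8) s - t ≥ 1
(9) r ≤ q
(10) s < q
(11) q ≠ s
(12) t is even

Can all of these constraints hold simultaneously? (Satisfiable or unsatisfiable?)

Take p = 5, q = 4, r = 4, s = 3, t = 2. Then constraint 3: p + t = 7; constraint 5: s - r = -1, and every other listed constraint is also met.

Satisfiable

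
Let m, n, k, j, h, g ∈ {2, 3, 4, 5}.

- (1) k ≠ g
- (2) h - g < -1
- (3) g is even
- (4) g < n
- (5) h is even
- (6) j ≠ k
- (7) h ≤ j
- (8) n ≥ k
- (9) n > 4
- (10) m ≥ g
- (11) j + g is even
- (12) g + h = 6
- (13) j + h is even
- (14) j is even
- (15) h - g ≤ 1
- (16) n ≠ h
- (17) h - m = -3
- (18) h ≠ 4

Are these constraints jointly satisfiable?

Take m = 5, n = 5, k = 5, j = 2, h = 2, g = 4. Then constraint 2: h - g = -2; constraint 12: g + h = 6, and every other listed constraint is also met.

Satisfiable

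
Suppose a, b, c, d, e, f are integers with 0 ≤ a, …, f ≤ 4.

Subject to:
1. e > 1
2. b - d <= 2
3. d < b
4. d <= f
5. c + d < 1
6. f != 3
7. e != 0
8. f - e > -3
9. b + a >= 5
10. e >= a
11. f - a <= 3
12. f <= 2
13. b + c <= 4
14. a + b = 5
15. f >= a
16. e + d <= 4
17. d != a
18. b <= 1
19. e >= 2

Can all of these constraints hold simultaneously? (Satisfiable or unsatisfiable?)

From constraint 18: b ≤ 1. From constraints 12 and 15: a ≤ f ≤ 2. Hence b + a ≤ 3. But constraint 9 requires b + a ≥ 5, and 5 > 3. Contradiction.

Unsatisfiable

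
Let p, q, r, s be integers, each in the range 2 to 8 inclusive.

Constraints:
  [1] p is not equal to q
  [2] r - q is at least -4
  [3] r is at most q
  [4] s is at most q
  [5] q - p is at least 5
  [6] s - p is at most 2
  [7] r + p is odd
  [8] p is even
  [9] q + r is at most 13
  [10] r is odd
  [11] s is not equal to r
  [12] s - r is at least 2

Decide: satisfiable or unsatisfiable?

Unsatisfiable

Constraints 2, 5, 6, and 12 give r − q ≥ -4, q − p ≥ 5, p − s ≥ -2, s − r ≥ 2.
Adding all 4 inequalities: the left sides telescope to 0, and the right sides sum to (-4) + 5 + (-2) + 2 = 1. So 0 ≥ 1, which is false.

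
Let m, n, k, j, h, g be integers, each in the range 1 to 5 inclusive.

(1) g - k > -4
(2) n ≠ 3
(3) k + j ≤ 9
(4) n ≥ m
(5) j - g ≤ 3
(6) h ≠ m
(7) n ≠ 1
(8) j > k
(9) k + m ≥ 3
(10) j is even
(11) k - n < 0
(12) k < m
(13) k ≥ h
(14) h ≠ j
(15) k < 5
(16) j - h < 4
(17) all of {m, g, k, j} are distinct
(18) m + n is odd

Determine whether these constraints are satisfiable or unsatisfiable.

Satisfiable

Take m = 3, n = 4, k = 2, j = 4, h = 2, g = 1. Then constraint 1: g - k = -1; constraint 3: k + j = 6; constraint 5: j - g = 3, and every other listed constraint is also met.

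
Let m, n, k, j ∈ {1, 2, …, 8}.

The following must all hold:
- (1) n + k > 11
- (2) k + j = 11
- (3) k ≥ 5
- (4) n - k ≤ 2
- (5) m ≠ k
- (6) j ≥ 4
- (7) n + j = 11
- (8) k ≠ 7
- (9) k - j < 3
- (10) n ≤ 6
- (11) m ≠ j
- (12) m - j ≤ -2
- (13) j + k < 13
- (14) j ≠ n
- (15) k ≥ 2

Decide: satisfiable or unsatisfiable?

Try m = 2, n = 6, k = 6, j = 5.
Check constraint 1: n + k = 12; constraint 2: k + j = 11; constraint 4: n - k = 0. The remaining constraints are straightforward to verify.

Satisfiable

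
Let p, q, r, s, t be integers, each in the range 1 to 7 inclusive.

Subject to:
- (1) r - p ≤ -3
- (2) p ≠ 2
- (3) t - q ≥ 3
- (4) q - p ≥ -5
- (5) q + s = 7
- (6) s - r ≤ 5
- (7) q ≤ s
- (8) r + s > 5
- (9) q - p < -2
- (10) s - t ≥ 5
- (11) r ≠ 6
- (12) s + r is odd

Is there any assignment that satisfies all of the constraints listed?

Constraints 1, 3, 4, 6, and 10 give r − s ≥ -5, s − t ≥ 5, t − q ≥ 3, q − p ≥ -5, p − r ≥ 3.
Adding all 5 inequalities: the left sides telescope to 0, and the right sides sum to (-5) + 5 + 3 + (-5) + 3 = 1. So 0 ≥ 1, which is false.

Unsatisfiable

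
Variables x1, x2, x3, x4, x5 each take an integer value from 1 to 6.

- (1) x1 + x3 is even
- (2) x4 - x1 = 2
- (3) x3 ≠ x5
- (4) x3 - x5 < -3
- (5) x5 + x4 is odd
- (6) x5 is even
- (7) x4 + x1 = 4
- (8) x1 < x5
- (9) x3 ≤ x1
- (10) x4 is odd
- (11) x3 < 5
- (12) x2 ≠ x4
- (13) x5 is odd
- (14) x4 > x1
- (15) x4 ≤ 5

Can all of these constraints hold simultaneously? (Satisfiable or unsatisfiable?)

Constraint 13 makes x5 odd and constraint 10 makes x4 odd, so x5 + x4 must be even. Constraint 5 says x5 + x4 is odd — contradiction.

Unsatisfiable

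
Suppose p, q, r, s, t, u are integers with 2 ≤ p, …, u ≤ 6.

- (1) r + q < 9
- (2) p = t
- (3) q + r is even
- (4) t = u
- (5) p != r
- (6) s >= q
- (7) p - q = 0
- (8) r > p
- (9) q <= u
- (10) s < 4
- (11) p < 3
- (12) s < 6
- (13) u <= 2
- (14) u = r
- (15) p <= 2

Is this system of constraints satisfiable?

Unsatisfiable

From constraints 2, 4, and 14, p = t = u = r, so p = r. But constraint 5 says p ≠ r. Contradiction.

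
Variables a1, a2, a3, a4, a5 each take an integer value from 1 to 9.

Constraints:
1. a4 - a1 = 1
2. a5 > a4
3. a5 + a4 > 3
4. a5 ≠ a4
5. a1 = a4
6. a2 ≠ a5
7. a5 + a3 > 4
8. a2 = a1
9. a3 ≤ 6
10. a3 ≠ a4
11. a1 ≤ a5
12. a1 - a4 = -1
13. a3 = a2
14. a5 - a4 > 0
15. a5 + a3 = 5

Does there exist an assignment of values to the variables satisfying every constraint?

From constraints 5, 8, and 13, a3 = a2 = a1 = a4, so a3 = a4. But constraint 10 says a3 ≠ a4. Contradiction.

Unsatisfiable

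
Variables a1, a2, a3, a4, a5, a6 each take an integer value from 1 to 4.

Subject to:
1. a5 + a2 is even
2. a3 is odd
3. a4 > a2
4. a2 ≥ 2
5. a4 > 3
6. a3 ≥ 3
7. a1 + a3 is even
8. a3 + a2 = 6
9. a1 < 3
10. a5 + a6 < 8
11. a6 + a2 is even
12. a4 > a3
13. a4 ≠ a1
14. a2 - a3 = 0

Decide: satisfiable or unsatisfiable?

One satisfying assignment is a1 = 1, a2 = 3, a3 = 3, a4 = 4, a5 = 3, a6 = 3.
For the less obvious constraints — constraint 8: a3 + a2 = 6; constraint 10: a5 + a6 = 6 — and the others hold by inspection.

Satisfiable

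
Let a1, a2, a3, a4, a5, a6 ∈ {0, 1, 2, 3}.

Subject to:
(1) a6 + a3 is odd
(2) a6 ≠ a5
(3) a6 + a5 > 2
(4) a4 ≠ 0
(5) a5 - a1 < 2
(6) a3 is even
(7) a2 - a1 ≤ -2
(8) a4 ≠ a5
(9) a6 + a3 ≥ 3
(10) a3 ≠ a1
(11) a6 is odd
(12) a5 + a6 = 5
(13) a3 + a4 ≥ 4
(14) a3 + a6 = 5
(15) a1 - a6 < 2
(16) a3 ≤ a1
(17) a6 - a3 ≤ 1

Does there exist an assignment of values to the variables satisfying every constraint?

Satisfiable

The assignment a1 = 3, a2 = 0, a3 = 2, a4 = 3, a5 = 2, a6 = 3 works:
  constraint 3 holds since a6 + a5 = 5.
  constraint 5 holds since a5 - a1 = -1.
  constraint 7 holds since a2 - a1 = -3.
The rest check out directly.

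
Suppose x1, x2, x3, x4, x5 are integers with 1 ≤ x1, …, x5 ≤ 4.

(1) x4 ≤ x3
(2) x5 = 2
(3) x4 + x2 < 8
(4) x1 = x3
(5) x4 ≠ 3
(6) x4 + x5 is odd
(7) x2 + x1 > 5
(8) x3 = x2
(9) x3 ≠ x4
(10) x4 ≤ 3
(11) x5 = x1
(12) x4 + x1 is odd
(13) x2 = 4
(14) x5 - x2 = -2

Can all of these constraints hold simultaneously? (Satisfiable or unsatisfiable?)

Unsatisfiable

Constraint 2 fixes x5 = 2 and constraint 13 fixes x2 = 4. Constraints 4, 8, and 11 give x5 = x1 = x3 = x2, so x5 = x2. But 2 ≠ 4 — contradiction.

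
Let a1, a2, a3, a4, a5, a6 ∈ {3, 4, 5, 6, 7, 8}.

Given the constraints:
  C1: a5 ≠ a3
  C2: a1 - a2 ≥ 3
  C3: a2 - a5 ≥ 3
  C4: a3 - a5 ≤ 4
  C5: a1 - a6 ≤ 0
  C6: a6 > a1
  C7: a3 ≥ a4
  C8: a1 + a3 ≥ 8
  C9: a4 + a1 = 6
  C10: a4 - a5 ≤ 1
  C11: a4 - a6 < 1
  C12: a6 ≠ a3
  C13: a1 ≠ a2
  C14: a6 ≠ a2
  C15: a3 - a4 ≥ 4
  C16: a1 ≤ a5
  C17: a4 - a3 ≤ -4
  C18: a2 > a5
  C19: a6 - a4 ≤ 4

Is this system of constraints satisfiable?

Unsatisfiable

Constraints 2, 3, 4, 5, 15, and 19 give a4 − a6 ≥ -4, a6 − a1 ≥ 0, a1 − a2 ≥ 3, a2 − a5 ≥ 3, a5 − a3 ≥ -4, a3 − a4 ≥ 4.
Adding all 6 inequalities: the left sides telescope to 0, and the right sides sum to (-4) + 0 + 3 + 3 + (-4) + 4 = 2. So 0 ≥ 2, which is false.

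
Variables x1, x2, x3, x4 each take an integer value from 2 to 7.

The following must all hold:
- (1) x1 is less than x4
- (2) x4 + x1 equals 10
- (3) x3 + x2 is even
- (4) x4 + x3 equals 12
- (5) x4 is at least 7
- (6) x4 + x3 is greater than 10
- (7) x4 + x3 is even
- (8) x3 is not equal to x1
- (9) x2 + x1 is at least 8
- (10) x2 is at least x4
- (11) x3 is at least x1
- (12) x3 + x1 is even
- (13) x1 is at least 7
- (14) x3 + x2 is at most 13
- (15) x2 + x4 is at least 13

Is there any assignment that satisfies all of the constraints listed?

From constraints 11 and 13: x3 ≥ x1 ≥ 7. From constraints 5 and 10: x2 ≥ x4 ≥ 7. Hence x3 + x2 ≥ 14. But constraint 14 requires x3 + x2 ≤ 13, and 13 < 14. Contradiction.

Unsatisfiable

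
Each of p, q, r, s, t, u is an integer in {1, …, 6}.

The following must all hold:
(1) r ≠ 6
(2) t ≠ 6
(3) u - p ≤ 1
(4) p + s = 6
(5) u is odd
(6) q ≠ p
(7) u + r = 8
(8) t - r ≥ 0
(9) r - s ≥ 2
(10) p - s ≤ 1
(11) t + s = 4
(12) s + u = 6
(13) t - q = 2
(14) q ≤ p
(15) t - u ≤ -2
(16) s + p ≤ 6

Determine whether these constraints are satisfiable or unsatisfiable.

Unsatisfiable

Constraints 3, 8, 9, 10, and 15 give u − t ≥ 2, t − r ≥ 0, r − s ≥ 2, s − p ≥ -1, p − u ≥ -1.
Adding all 5 inequalities: the left sides telescope to 0, and the right sides sum to 2 + 0 + 2 + (-1) + (-1) = 2. So 0 ≥ 2, which is false.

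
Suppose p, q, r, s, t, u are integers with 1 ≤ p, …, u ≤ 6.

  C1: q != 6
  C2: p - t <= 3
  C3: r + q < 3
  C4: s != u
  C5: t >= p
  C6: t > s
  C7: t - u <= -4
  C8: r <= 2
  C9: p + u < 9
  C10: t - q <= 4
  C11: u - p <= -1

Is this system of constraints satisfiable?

Constraints 2, 7, and 11 give p − u ≥ 1, u − t ≥ 4, t − p ≥ -3.
Adding all 3 inequalities: the left sides telescope to 0, and the right sides sum to 1 + 4 + (-3) = 2. So 0 ≥ 2, which is false.

Unsatisfiable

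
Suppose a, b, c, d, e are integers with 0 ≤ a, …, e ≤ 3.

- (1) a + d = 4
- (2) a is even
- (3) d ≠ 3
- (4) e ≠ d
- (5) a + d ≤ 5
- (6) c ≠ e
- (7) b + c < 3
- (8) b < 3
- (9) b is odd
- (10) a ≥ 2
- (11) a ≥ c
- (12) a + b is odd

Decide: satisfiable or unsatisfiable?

Setting (a, b, c, d, e) = (2, 1, 1, 2, 0) satisfies everything: constraint 1: a + d = 4; constraint 5: a + d = 4; constraint 7: b + c = 2, and the others follow.

Satisfiable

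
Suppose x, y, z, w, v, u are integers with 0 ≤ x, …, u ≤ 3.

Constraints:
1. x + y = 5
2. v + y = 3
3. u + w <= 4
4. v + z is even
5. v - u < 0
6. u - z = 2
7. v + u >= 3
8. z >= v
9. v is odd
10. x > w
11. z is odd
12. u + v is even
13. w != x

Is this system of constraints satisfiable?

Satisfiable

Try x = 3, y = 2, z = 1, w = 1, v = 1, u = 3.
Check constraint 1: x + y = 5; constraint 2: v + y = 3. The remaining constraints are straightforward to verify.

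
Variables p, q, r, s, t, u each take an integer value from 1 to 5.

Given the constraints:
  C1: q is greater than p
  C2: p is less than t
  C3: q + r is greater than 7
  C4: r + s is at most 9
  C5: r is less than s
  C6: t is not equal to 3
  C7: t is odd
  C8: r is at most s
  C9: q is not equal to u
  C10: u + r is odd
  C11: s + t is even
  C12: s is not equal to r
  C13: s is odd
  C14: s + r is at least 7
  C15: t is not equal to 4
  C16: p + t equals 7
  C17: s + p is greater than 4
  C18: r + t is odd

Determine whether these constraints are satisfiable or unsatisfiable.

Satisfiable

One satisfying assignment is p = 2, q = 4, r = 4, s = 5, t = 5, u = 3.
For the less obvious constraints — constraint 3: q + r = 8; constraint 4: r + s = 9 — and the others hold by inspection.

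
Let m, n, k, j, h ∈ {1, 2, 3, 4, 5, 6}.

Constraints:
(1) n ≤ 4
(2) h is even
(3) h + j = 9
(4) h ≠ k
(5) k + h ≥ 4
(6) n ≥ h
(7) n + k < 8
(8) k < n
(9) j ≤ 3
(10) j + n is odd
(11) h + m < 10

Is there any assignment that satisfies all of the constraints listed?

Unsatisfiable

From constraints 1 and 6: h ≤ n ≤ 4. From constraint 9: j ≤ 3. Hence h + j ≤ 7. But constraint 3 requires h + j = 9, and 9 > 7. Contradiction.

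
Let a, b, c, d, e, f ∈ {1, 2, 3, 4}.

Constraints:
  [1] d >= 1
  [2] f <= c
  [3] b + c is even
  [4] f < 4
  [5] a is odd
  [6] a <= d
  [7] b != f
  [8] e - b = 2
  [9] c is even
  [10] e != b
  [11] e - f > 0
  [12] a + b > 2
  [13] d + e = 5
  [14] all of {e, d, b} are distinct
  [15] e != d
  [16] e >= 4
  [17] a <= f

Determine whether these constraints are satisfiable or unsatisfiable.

Setting (a, b, c, d, e, f) = (1, 2, 2, 1, 4, 1) satisfies everything: constraint 8: e - b = 2; constraint 11: e - f = 3; constraint 12: a + b = 3, and the others follow.

Satisfiable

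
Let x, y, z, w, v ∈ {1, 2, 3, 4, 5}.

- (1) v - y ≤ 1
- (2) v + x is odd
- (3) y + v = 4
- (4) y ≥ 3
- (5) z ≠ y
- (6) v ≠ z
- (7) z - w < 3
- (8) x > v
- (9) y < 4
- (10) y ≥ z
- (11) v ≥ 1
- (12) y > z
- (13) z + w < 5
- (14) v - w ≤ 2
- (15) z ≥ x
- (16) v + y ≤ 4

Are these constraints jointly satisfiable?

Satisfiable

The assignment x = 2, y = 3, z = 2, w = 2, v = 1 works:
  constraint 1 holds since v - y = -2.
  constraint 3 holds since y + v = 4.
  constraint 7 holds since z - w = 0.
The rest check out directly.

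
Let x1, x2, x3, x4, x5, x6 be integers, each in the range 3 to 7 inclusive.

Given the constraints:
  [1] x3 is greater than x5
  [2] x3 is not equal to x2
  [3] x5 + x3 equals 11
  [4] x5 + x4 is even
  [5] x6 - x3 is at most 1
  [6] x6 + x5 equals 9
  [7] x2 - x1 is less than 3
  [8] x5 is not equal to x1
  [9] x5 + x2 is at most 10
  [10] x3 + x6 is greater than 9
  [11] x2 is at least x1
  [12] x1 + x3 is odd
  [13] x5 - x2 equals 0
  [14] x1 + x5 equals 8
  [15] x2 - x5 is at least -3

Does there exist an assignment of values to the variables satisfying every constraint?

Satisfiable

One satisfying assignment is x1 = 3, x2 = 5, x3 = 6, x4 = 5, x5 = 5, x6 = 4.
For the less obvious constraints — constraint 3: x5 + x3 = 11; constraint 5: x6 - x3 = -2 — and the others hold by inspection.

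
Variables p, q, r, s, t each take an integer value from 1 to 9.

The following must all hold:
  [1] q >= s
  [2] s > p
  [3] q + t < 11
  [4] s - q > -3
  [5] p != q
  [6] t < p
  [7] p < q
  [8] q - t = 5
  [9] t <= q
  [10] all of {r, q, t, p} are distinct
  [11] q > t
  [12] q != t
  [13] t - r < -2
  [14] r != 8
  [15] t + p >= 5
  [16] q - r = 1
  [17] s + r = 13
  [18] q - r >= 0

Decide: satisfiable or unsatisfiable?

One satisfying assignment is p = 5, q = 7, r = 6, s = 7, t = 2.
For the less obvious constraints — constraint 3: q + t = 9; constraint 4: s - q = 0 — and the others hold by inspection.

Satisfiable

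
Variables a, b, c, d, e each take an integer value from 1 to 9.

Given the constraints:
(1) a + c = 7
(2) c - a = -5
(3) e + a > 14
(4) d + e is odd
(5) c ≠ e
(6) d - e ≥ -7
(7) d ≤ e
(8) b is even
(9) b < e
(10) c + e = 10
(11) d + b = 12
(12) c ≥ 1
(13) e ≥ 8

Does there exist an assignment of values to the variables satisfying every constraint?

Take a = 6, b = 8, c = 1, d = 4, e = 9. Then constraint 1: a + c = 7; constraint 2: c - a = -5, and every other listed constraint is also met.

Satisfiable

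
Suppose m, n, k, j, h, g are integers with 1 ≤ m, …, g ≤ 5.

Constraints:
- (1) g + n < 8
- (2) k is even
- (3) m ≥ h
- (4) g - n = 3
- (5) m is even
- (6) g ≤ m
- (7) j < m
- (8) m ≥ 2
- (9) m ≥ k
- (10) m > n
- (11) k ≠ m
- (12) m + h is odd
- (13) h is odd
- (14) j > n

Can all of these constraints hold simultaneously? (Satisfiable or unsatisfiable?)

Try m = 4, n = 1, k = 2, j = 3, h = 1, g = 4.
Check constraint 1: g + n = 5; constraint 4: g - n = 3. The remaining constraints are straightforward to verify.

Satisfiable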